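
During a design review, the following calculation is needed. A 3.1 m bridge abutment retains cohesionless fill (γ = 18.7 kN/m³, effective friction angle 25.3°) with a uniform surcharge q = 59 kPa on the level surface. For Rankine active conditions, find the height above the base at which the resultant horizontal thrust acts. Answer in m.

K_a = 0.4012.
Triangular part P₁ = ½K_aγH² = 36.05 at H/3 = 1.033 m; rectangular part P₂ = K_a q H = 73.38 at H/2 = 1.550 m.
ȳ = (P₁·1.033 + P₂·1.550)/(P₁+P₂) = 1.380 m.

1.38 m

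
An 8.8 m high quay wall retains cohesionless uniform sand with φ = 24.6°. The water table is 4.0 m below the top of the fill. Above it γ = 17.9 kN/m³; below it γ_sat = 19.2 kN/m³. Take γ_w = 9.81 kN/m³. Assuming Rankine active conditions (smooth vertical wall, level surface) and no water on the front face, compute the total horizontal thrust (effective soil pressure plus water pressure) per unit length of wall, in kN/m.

K_a = tan²(45° − φ/2) = 0.4121.
γ' = 19.2 − 9.81 = 9.390 kN/m³. Depth below WT = 4.8 m.
σ'_h at WT = K_a γ d_w = 29.51 kPa; at base = 29.51 + K_a γ' × 4.8 = 48.09 kPa.
P₁ (0–4.0 m) = ½×29.51×4.0 = 59.02. P₂ (4.0–8.8 m) = ½(29.51+48.09)×4.8 = 186.2.
P_w = ½ γ_w h₂² = 0.5×9.81×4.8² = 113.0. Total = 59.02+186.2+113.0 = 358.3 kN/m.

358 kN/m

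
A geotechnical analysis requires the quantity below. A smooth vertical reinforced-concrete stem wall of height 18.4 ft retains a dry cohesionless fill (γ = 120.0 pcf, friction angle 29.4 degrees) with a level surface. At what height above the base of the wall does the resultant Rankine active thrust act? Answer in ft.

K_a = 0.3415.
The pressure distribution is triangular, so the resultant acts at H/3 above the base = 18.4/3 = 6.133 ft.

6.13 ft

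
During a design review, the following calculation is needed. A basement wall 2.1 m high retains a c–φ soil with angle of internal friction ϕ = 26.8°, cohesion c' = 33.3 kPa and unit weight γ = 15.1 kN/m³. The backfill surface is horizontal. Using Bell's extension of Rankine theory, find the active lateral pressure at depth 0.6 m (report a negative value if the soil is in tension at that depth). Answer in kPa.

-37.5 kPa

K_a = (1 − sin φ)/(1 + sin φ) = 0.3785.
σ_a = K_a γ z − 2c√K_a = 0.3785×15.1×0.6 − 2×33.3×0.6152 = -37.54 kPa.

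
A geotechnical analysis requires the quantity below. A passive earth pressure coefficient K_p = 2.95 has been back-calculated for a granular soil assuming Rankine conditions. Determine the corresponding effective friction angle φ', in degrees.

29.6°

K_p = (1+sin φ)/(1−sin φ) ⇒ sin φ = (K_p − 1)/(K_p + 1) = 0.4937.
φ = arcsin(0.4937) = 29.58°.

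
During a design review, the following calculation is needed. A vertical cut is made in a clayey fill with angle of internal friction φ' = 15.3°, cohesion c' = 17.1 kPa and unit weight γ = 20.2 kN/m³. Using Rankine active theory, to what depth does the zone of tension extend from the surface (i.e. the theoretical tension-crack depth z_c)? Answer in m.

2.22 m

K_a = tan²(45° − 15.3°/2) = 0.5824; √K_a = 0.7632.
The active pressure is zero where K_a γ z = 2c√K_a, so z_c = 2c/(γ√K_a) = 2×17.1/(20.2×0.7632) = 2.218 m.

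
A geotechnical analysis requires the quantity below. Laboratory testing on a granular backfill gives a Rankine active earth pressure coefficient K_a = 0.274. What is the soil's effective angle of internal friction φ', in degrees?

34.7°

K_a = tan²(45° − φ/2) ⇒ 45° − φ/2 = arctan(√0.274) = 27.63°.
φ = 2(45° − 27.63°) = 34.74°.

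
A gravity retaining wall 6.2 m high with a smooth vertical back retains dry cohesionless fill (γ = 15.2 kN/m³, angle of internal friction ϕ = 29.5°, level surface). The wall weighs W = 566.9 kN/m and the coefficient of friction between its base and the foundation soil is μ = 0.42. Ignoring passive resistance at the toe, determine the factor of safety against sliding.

K_a = tan²(45° − 29.5°/2) = 0.3401.
P_a = ½K_aγH² = 0.5×0.3401×15.2×6.2² = 99.36 kN/m, acting at H/3 = 2.067 m above the base.
FS_sliding = μW / P_a = 0.42×566.9 / 99.36 = 2.396.

2.40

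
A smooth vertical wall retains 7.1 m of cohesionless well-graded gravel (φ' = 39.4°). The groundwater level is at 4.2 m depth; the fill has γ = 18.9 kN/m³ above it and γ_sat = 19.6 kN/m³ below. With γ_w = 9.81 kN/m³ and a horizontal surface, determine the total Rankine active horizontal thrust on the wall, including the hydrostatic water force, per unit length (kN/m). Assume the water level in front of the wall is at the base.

139 kN/m

K_a = tan²(45° − φ/2) = 0.2234.
γ' = 19.6 − 9.81 = 9.790 kN/m³. Depth below WT = 2.9 m.
σ'_h at WT = K_a γ d_w = 17.74 kPa; at base = 17.74 + K_a γ' × 2.9 = 24.08 kPa.
P₁ (0–4.2 m) = ½×17.74×4.2 = 37.25. P₂ (4.2–7.1 m) = ½(17.74+24.08)×2.9 = 60.64.
P_w = ½ γ_w h₂² = 0.5×9.81×2.9² = 41.25. Total = 37.25+60.64+41.25 = 139.1 kN/m.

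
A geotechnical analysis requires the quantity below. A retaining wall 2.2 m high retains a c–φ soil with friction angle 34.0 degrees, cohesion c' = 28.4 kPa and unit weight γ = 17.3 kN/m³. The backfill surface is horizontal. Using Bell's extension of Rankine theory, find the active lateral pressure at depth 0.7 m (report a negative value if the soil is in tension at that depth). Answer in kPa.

K_a = (1 − sin φ)/(1 + sin φ) = 0.2827.
σ_a = K_a γ z − 2c√K_a = 0.2827×17.3×0.7 − 2×28.4×0.5317 = -26.78 kPa.

-26.8 kPa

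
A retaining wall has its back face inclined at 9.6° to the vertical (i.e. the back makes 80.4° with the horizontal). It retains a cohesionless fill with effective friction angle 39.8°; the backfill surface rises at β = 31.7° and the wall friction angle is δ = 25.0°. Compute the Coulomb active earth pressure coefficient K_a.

K_a = sin²(α+φ) / [sin²α · sin(α−δ) · (1 + √{sin(φ+δ)sin(φ−β) / (sin(α−δ)sin(α+β))})²].
With α = 80.4°, φ = 39.8°, δ = 25.0°, β = 31.7°: K_a = 0.4703.

0.470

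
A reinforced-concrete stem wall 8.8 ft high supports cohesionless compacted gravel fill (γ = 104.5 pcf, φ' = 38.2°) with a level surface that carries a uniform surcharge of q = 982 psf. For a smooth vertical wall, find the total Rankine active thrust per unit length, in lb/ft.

K_a = tan²(45° − φ/2) = 0.2358.
Soil triangle: ½ K_a γ H² = 0.5×0.2358×104.5×8.8² = 954.0 lb/ft.
Surcharge rectangle: K_a q H = 0.2358×982×8.8 = 2038 lb/ft.
Total = 954.0 + 2038 = 2992 lb/ft.

2990 lb/ft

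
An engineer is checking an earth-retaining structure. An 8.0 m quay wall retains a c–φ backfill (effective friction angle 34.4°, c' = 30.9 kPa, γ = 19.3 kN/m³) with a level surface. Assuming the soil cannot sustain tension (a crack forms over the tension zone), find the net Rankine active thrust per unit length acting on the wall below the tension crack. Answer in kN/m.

9.96 kN/m

K_a = 0.2780; √K_a = 0.5272.
Tension-crack depth z_c = 2c/(γ√K_a) = 2×30.9/(19.3×0.5272) = 6.073 m.
σ_a at base = K_a γ H − 2c√K_a = 0.2780×19.3×8.0 − 2×30.9×0.5272 = 10.34 kPa.
P_a = ½ × 10.34 × (H − z_c) = 0.5×10.34×1.927 = 9.958 kN/m.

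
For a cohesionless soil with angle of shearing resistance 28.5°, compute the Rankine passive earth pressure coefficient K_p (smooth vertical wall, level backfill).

2.83

K_p = (1 + sin φ)/(1 − sin φ) = tan²(45° + 28.5°/2) = 2.825.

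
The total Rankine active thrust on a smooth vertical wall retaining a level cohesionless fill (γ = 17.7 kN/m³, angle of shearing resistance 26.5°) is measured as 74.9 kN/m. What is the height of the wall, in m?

K_a = 0.3829. P_a = ½ K_a γ H² ⇒ H = √(2P_a/(K_a γ)).
H = √(2×74.9/(0.3829×17.7)) = 4.701 m.

4.70 m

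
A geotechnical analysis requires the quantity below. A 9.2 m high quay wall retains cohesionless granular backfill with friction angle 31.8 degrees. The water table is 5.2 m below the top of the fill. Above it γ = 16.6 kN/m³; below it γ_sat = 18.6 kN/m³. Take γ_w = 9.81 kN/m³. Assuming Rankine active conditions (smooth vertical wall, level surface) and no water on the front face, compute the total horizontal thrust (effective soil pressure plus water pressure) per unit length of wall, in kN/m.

277 kN/m

K_a = tan²(45° − φ/2) = 0.3098.
γ' = 18.6 − 9.81 = 8.790 kN/m³. Depth below WT = 4.0 m.
σ'_h at WT = K_a γ d_w = 26.74 kPa; at base = 26.74 + K_a γ' × 4.0 = 37.63 kPa.
P₁ (0–5.2 m) = ½×26.74×5.2 = 69.53. P₂ (5.2–9.2 m) = ½(26.74+37.63)×4.0 = 128.8.
P_w = ½ γ_w h₂² = 0.5×9.81×4.0² = 78.48. Total = 69.53+128.8+78.48 = 276.8 kN/m.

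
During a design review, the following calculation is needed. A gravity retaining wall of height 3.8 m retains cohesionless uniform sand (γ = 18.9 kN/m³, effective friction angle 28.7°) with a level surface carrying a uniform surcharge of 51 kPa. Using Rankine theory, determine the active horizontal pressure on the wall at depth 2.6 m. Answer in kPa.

35.2 kPa

K_a = (1 − sin φ)/(1 + sin φ) = 0.3511.
σ_v = γz + q = 18.9 × 2.6 + 51 = 100.1 kPa.
σ_h = K_a σ_v = 0.3511 × 100.1 = 35.16 kPa.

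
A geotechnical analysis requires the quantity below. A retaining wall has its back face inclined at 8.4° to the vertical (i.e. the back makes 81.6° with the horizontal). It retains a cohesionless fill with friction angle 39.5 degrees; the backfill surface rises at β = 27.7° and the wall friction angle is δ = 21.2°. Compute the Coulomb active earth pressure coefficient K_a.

0.401

K_a = sin²(α+φ) / [sin²α · sin(α−δ) · (1 + √{sin(φ+δ)sin(φ−β) / (sin(α−δ)sin(α+β))})²].
With α = 81.6°, φ = 39.5°, δ = 21.2°, β = 27.7°: K_a = 0.4008.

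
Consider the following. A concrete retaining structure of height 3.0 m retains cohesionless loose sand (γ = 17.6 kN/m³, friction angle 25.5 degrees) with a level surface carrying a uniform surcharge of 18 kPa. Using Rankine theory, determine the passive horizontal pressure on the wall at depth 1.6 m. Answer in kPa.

K_p = (1 + sin φ)/(1 − sin φ) = 2.512.
σ_v = γz + q = 17.6 × 1.6 + 18 = 46.16 kPa.
σ_h = K_p σ_v = 2.512 × 46.16 = 116.0 kPa.

116 kPa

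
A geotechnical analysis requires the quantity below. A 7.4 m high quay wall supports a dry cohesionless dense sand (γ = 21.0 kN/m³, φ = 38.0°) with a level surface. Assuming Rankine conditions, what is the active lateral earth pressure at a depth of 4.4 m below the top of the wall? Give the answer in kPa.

K_a = (1 − sin φ)/(1 + sin φ) = 0.2379.
σ_h = K_a γ z = 0.2379 × 21.0 × 4.4 = 21.98 kPa.

22.0 kPa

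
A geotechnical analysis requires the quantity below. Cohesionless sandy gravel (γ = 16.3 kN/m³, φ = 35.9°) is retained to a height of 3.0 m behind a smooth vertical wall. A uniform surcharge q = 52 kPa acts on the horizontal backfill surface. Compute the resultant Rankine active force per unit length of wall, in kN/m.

K_a = tan²(45° − φ/2) = 0.2607.
Soil triangle: ½ K_a γ H² = 0.5×0.2607×16.3×3.0² = 19.13 kN/m.
Surcharge rectangle: K_a q H = 0.2607×52×3.0 = 40.68 kN/m.
Total = 19.13 + 40.68 = 59.80 kN/m.

59.8 kN/m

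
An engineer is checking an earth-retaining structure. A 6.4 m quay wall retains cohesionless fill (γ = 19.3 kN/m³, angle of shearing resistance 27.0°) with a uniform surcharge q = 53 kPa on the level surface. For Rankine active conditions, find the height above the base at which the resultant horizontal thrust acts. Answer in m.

K_a = 0.3755.
Triangular part P₁ = ½K_aγH² = 148.4 at H/3 = 2.133 m; rectangular part P₂ = K_a q H = 127.4 at H/2 = 3.200 m.
ȳ = (P₁·2.133 + P₂·3.200)/(P₁+P₂) = 2.626 m.

2.63 m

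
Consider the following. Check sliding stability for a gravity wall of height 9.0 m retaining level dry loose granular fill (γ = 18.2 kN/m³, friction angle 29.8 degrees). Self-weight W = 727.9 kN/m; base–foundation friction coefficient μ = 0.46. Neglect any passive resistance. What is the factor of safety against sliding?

K_a = tan²(45° − 29.8°/2) = 0.3360.
P_a = ½K_aγH² = 0.5×0.3360×18.2×9.0² = 247.7 kN/m, acting at H/3 = 3.000 m above the base.
FS_sliding = μW / P_a = 0.46×727.9 / 247.7 = 1.352.

1.35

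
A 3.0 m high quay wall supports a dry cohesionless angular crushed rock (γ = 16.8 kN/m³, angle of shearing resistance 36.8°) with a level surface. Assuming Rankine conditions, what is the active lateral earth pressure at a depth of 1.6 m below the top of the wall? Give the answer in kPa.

6.74 kPa

K_a = (1 − sin φ)/(1 + sin φ) = 0.2508.
σ_h = K_a γ z = 0.2508 × 16.8 × 1.6 = 6.741 kPa.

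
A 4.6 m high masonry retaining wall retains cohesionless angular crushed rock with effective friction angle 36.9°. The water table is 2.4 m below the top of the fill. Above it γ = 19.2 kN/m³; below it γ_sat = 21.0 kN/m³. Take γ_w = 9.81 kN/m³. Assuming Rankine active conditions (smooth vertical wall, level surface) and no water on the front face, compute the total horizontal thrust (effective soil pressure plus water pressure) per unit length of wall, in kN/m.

K_a = tan²(45° − φ/2) = 0.2497.
γ' = 21.0 − 9.81 = 11.19 kN/m³. Depth below WT = 2.2 m.
σ'_h at WT = K_a γ d_w = 11.50 kPa; at base = 11.50 + K_a γ' × 2.2 = 17.65 kPa.
P₁ (0–2.4 m) = ½×11.50×2.4 = 13.81. P₂ (2.4–4.6 m) = ½(11.50+17.65)×2.2 = 32.07.
P_w = ½ γ_w h₂² = 0.5×9.81×2.2² = 23.74. Total = 13.81+32.07+23.74 = 69.62 kN/m.

69.6 kN/m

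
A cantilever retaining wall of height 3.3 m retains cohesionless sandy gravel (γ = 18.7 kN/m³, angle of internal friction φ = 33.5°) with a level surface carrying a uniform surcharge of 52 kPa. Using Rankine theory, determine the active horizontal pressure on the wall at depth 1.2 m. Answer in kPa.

21.5 kPa

K_a = (1 − sin φ)/(1 + sin φ) = 0.2887.
σ_v = γz + q = 18.7 × 1.2 + 52 = 74.44 kPa.
σ_h = K_a σ_v = 0.2887 × 74.44 = 21.49 kPa.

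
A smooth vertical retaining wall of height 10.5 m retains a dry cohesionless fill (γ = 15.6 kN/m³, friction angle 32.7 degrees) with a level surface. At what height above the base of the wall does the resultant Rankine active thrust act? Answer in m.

3.50 m

K_a = 0.2985.
The pressure distribution is triangular, so the resultant acts at H/3 above the base = 10.5/3 = 3.500 m.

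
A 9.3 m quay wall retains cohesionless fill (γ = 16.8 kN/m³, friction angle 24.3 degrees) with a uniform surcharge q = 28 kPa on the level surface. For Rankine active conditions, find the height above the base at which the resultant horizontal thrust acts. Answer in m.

3.51 m

K_a = 0.4169.
Triangular part P₁ = ½K_aγH² = 302.9 at H/3 = 3.100 m; rectangular part P₂ = K_a q H = 108.6 at H/2 = 4.650 m.
ȳ = (P₁·3.100 + P₂·4.650)/(P₁+P₂) = 3.509 m.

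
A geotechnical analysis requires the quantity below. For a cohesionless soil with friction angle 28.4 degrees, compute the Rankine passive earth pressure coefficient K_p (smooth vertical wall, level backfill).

K_p = (1 + sin φ)/(1 − sin φ) = tan²(45° + 28.4°/2) = 2.814.

2.81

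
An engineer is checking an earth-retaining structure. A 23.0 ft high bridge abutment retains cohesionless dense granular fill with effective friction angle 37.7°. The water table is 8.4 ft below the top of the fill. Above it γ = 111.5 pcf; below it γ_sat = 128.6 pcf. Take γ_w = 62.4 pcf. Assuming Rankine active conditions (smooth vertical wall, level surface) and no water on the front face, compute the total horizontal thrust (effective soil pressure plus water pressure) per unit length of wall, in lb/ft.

12600 lb/ft

K_a = tan²(45° − φ/2) = 0.2411.
γ' = 128.6 − 62.4 = 66.20 pcf. Depth below WT = 14.6 ft.
σ'_h at WT = K_a γ d_w = 225.8 psf; at base = 225.8 + K_a γ' × 14.6 = 458.8 psf.
P₁ (0–8.4 ft) = ½×225.8×8.4 = 948.3. P₂ (8.4–23.0 ft) = ½(225.8+458.8)×14.6 = 4997.
P_w = ½ γ_w h₂² = 0.5×62.4×14.6² = 6651. Total = 948.3+4997+6651 = 12600 lb/ft.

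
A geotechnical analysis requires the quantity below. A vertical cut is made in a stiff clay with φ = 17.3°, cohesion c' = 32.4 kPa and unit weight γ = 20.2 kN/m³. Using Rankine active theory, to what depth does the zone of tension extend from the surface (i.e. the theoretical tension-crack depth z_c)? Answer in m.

4.36 m

K_a = tan²(45° − 17.3°/2) = 0.5416; √K_a = 0.7359.
The active pressure is zero where K_a γ z = 2c√K_a, so z_c = 2c/(γ√K_a) = 2×32.4/(20.2×0.7359) = 4.359 m.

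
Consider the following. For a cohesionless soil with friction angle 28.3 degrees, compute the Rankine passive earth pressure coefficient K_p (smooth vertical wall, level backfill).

K_p = (1 + sin φ)/(1 − sin φ) = tan²(45° + 28.3°/2) = 2.803.

2.80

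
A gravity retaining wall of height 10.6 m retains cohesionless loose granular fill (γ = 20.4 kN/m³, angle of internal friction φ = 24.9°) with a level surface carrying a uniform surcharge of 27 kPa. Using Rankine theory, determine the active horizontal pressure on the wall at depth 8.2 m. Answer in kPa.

79.2 kPa

K_a = (1 − sin φ)/(1 + sin φ) = 0.4074.
σ_v = γz + q = 20.4 × 8.2 + 27 = 194.3 kPa.
σ_h = K_a σ_v = 0.4074 × 194.3 = 79.15 kPa.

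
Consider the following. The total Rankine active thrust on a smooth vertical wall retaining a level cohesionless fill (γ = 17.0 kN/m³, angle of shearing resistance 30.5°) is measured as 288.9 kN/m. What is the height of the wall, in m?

10.2 m

K_a = 0.3267. P_a = ½ K_a γ H² ⇒ H = √(2P_a/(K_a γ)).
H = √(2×288.9/(0.3267×17.0)) = 10.20 m.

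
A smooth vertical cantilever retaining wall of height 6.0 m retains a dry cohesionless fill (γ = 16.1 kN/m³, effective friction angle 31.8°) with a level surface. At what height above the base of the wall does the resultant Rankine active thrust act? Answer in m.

K_a = 0.3098.
The pressure distribution is triangular, so the resultant acts at H/3 above the base = 6.0/3 = 2.000 m.

2.00 m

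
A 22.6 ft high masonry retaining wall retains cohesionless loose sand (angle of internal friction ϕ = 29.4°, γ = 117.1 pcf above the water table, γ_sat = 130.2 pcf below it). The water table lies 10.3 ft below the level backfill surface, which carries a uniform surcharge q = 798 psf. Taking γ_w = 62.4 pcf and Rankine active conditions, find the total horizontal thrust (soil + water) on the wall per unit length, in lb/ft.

K_a = tan²(45° − φ/2) = 0.3415.
γ' = 130.2 − 62.4 = 67.80 pcf. h₂ = H − d_w = 12.3 ft.
σ'_h: at surface K_a·q = 272.5; at WT K_a(q+γd_w) = 684.3; at base K_a(q+γd_w+γ'h₂) = 969.1 psf.
P₁ = ½(272.5+684.3)×10.3 = 4928; P₂ = ½(684.3+969.1)×12.3 = 10170; P_w = ½γ_w h₂² = 4720.
Total = 4928+10170+4720 = 19820 lb/ft.

19800 lb/ft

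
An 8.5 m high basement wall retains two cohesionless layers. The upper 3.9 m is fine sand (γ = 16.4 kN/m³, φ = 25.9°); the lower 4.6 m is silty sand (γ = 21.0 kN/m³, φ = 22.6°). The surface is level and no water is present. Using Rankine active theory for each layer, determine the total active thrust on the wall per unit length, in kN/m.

279 kN/m

K_a1 = tan²(45°−25.9°/2) = 0.3920; K_a2 = tan²(45°−22.6°/2) = 0.4448.
Layer 1: σ at base = K_a1 γ₁ h₁ = 25.07 kPa; P₁ = ½×25.07×3.9 = 48.89.
Layer 2: σ_v at top = γ₁h₁ = 63.96; σ_h top = K_a2×63.96 = 28.45; σ_h base = K_a2×(63.96+21.0×4.6) = 71.41.
P₂ = ½(28.45+71.41)×4.6 = 229.7. Total P_a = 48.89+229.7 = 278.6 kN/m.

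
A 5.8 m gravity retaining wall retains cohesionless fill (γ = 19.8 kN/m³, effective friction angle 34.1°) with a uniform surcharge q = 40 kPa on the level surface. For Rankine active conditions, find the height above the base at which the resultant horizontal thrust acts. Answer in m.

2.33 m

K_a = 0.2815.
Triangular part P₁ = ½K_aγH² = 93.76 at H/3 = 1.933 m; rectangular part P₂ = K_a q H = 65.31 at H/2 = 2.900 m.
ȳ = (P₁·1.933 + P₂·2.900)/(P₁+P₂) = 2.330 m.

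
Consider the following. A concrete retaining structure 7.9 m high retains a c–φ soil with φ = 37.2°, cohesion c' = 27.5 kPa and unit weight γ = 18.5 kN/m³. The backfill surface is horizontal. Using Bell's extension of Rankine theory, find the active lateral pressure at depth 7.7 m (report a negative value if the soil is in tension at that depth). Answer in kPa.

7.80 kPa

K_a = (1 − sin φ)/(1 + sin φ) = 0.2464.
σ_a = K_a γ z − 2c√K_a = 0.2464×18.5×7.7 − 2×27.5×0.4964 = 7.800 kPa.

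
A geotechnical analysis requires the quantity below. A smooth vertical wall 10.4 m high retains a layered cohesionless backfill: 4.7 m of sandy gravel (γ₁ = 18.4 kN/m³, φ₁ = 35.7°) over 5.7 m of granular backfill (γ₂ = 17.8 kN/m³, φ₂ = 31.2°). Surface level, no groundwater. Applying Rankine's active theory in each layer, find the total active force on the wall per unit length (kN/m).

K_a1 = tan²(45°−35.7°/2) = 0.2630; K_a2 = tan²(45°−31.2°/2) = 0.3175.
Layer 1: σ at base = K_a1 γ₁ h₁ = 22.74 kPa; P₁ = ½×22.74×4.7 = 53.45.
Layer 2: σ_v at top = γ₁h₁ = 86.48; σ_h top = K_a2×86.48 = 27.46; σ_h base = K_a2×(86.48+17.8×5.7) = 59.67.
P₂ = ½(27.46+59.67)×5.7 = 248.3. Total P_a = 53.45+248.3 = 301.8 kN/m.

302 kN/m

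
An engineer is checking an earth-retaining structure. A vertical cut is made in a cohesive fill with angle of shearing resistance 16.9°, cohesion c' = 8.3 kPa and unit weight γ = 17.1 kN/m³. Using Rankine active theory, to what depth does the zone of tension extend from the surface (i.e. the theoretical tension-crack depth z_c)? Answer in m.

K_a = tan²(45° − 16.9°/2) = 0.5495; √K_a = 0.7413.
The active pressure is zero where K_a γ z = 2c√K_a, so z_c = 2c/(γ√K_a) = 2×8.3/(17.1×0.7413) = 1.310 m.

1.31 m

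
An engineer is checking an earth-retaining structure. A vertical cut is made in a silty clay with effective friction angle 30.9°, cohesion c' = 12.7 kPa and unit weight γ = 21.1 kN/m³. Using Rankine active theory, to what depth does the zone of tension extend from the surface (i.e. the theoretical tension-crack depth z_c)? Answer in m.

2.12 m

K_a = tan²(45° − 30.9°/2) = 0.3214; √K_a = 0.5669.
The active pressure is zero where K_a γ z = 2c√K_a, so z_c = 2c/(γ√K_a) = 2×12.7/(21.1×0.5669) = 2.123 m.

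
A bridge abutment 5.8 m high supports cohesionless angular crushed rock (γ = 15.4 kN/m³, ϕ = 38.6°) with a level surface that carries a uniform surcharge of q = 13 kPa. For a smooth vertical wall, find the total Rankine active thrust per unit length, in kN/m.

K_a = tan²(45° − φ/2) = 0.2316.
Soil triangle: ½ K_a γ H² = 0.5×0.2316×15.4×5.8² = 60.00 kN/m.
Surcharge rectangle: K_a q H = 0.2316×13×5.8 = 17.46 kN/m.
Total = 60.00 + 17.46 = 77.46 kN/m.

77.5 kN/m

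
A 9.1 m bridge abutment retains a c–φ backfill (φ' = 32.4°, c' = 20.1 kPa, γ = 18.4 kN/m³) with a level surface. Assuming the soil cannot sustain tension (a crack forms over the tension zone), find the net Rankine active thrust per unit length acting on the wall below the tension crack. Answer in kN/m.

73.1 kN/m

K_a = 0.3022; √K_a = 0.5498.
Tension-crack depth z_c = 2c/(γ√K_a) = 2×20.1/(18.4×0.5498) = 3.974 m.
σ_a at base = K_a γ H − 2c√K_a = 0.3022×18.4×9.1 − 2×20.1×0.5498 = 28.51 kPa.
P_a = ½ × 28.51 × (H − z_c) = 0.5×28.51×5.126 = 73.06 kN/m.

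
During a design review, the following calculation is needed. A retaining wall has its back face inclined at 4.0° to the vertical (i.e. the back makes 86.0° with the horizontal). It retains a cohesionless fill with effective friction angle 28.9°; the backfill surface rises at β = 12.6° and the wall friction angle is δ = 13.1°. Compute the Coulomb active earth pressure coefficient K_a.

0.414

K_a = sin²(α+φ) / [sin²α · sin(α−δ) · (1 + √{sin(φ+δ)sin(φ−β) / (sin(α−δ)sin(α+β))})²].
With α = 86.0°, φ = 28.9°, δ = 13.1°, β = 12.6°: K_a = 0.4138.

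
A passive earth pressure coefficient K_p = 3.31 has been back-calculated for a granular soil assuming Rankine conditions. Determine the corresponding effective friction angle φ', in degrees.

32.4°

K_p = (1+sin φ)/(1−sin φ) ⇒ sin φ = (K_p − 1)/(K_p + 1) = 0.5360.
φ = arcsin(0.5360) = 32.41°.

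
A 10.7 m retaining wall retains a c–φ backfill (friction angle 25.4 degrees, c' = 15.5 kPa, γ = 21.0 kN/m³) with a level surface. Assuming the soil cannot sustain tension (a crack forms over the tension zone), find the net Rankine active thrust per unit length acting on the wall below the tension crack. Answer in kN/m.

294 kN/m

K_a = 0.3996; √K_a = 0.6322.
Tension-crack depth z_c = 2c/(γ√K_a) = 2×15.5/(21.0×0.6322) = 2.335 m.
σ_a at base = K_a γ H − 2c√K_a = 0.3996×21.0×10.7 − 2×15.5×0.6322 = 70.20 kPa.
P_a = ½ × 70.20 × (H − z_c) = 0.5×70.20×8.365 = 293.6 kN/m.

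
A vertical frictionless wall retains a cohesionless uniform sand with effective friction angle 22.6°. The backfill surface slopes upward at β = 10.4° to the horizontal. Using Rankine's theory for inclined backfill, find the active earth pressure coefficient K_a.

K_a = cos β · (cos β − √(cos²β − cos²φ)) / (cos β + √(cos²β − cos²φ)).
cos β = 0.9836, cos φ = 0.9232, √(cos²β − cos²φ) = 0.3393.
K_a = 0.9836 × (0.9836 − 0.3393)/(0.9836 + 0.3393) = 0.4791.

0.479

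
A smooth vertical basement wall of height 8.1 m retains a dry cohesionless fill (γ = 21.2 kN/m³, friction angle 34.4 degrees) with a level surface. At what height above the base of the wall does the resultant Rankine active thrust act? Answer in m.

K_a = 0.2780.
The pressure distribution is triangular, so the resultant acts at H/3 above the base = 8.1/3 = 2.700 m.

2.70 m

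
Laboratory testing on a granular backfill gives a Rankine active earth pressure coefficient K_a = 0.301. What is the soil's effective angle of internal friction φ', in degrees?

32.5°

K_a = tan²(45° − φ/2) ⇒ 45° − φ/2 = arctan(√0.301) = 28.75°.
φ = 2(45° − 28.75°) = 32.50°.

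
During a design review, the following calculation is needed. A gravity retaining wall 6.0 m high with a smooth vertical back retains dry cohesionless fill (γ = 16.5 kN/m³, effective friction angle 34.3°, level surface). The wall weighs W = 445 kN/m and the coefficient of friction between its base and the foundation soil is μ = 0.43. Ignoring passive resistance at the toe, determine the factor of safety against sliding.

K_a = tan²(45° − 34.3°/2) = 0.2792.
P_a = ½K_aγH² = 0.5×0.2792×16.5×6.0² = 82.91 kN/m, acting at H/3 = 2.000 m above the base.
FS_sliding = μW / P_a = 0.43×445 / 82.91 = 2.308.

2.31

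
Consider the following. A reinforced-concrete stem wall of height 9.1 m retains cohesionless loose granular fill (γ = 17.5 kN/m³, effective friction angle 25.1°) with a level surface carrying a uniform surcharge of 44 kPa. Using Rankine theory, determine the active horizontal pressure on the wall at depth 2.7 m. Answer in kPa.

36.9 kPa

K_a = (1 − sin φ)/(1 + sin φ) = 0.4043.
σ_v = γz + q = 17.5 × 2.7 + 44 = 91.25 kPa.
σ_h = K_a σ_v = 0.4043 × 91.25 = 36.89 kPa.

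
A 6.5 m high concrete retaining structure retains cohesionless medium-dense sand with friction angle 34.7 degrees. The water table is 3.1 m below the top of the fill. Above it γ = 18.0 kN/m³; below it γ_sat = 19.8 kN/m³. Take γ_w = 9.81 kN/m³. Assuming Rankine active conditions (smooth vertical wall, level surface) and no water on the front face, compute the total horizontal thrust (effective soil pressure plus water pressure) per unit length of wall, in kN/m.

148 kN/m

K_a = tan²(45° − φ/2) = 0.2745.
γ' = 19.8 − 9.81 = 9.990 kN/m³. Depth below WT = 3.4 m.
σ'_h at WT = K_a γ d_w = 15.32 kPa; at base = 15.32 + K_a γ' × 3.4 = 24.64 kPa.
P₁ (0–3.1 m) = ½×15.32×3.1 = 23.74. P₂ (3.1–6.5 m) = ½(15.32+24.64)×3.4 = 67.92.
P_w = ½ γ_w h₂² = 0.5×9.81×3.4² = 56.70. Total = 23.74+67.92+56.70 = 148.4 kN/m.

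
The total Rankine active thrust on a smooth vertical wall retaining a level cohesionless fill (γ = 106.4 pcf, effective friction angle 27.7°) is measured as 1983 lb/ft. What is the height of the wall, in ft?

10.1 ft

K_a = 0.3653. P_a = ½ K_a γ H² ⇒ H = √(2P_a/(K_a γ)).
H = √(2×1983/(0.3653×106.4)) = 10.10 ft.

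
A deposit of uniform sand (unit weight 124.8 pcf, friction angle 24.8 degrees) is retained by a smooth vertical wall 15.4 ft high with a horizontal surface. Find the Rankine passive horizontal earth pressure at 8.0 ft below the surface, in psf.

2440 psf

K_p = (1 + sin φ)/(1 − sin φ) = 2.445.
σ_h = K_p γ z = 2.445 × 124.8 × 8.0 = 2441 psf.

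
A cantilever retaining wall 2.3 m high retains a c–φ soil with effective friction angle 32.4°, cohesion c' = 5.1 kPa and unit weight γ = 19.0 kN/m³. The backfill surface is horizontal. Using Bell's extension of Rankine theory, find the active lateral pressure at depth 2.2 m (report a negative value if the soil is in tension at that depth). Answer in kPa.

K_a = (1 − sin φ)/(1 + sin φ) = 0.3022.
σ_a = K_a γ z − 2c√K_a = 0.3022×19.0×2.2 − 2×5.1×0.5498 = 7.026 kPa.

7.03 kPa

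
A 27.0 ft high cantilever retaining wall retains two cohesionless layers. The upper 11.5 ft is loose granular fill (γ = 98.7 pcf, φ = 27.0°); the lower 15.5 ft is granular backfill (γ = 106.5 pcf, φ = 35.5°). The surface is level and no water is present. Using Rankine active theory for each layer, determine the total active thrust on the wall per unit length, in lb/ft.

K_a1 = tan²(45°−27.0°/2) = 0.3755; K_a2 = tan²(45°−35.5°/2) = 0.2653.
Layer 1: σ at base = K_a1 γ₁ h₁ = 426.2 psf; P₁ = ½×426.2×11.5 = 2451.
Layer 2: σ_v at top = γ₁h₁ = 1135; σ_h top = K_a2×1135 = 301.1; σ_h base = K_a2×(1135+106.5×15.5) = 739.0.
P₂ = ½(301.1+739.0)×15.5 = 8060. Total P_a = 2451+8060 = 10510 lb/ft.

10500 lb/ft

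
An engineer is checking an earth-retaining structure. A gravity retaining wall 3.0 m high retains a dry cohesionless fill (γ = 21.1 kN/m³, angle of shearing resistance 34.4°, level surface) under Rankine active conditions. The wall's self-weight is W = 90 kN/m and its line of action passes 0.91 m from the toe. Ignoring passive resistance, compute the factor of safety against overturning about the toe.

3.10

K_a = tan²(45° − 34.4°/2) = 0.2780.
P_a = ½K_aγH² = 0.5×0.2780×21.1×3.0² = 26.39 kN/m, acting at H/3 = 1.000 m above the base.
Overturning moment M_o = P_a × H/3 = 26.39 × 1.000 = 26.39.
Resisting moment M_r = W × 0.91 = 90 × 0.91 = 81.90.
FS_overturning = M_r/M_o = 81.90/26.39 = 3.103.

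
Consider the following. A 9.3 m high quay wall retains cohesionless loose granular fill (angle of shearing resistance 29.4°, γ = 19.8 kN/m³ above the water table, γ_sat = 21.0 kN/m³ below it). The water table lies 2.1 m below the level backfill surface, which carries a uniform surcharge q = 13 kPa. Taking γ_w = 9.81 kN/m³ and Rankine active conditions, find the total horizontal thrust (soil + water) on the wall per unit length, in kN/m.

512 kN/m

K_a = tan²(45° − φ/2) = 0.3415.
γ' = 21.0 − 9.81 = 11.19 kN/m³. h₂ = H − d_w = 7.2 m.
σ'_h: at surface K_a·q = 4.439; at WT K_a(q+γd_w) = 18.64; at base K_a(q+γd_w+γ'h₂) = 46.15 kPa.
P₁ = ½(4.439+18.64)×2.1 = 24.23; P₂ = ½(18.64+46.15)×7.2 = 233.2; P_w = ½γ_w h₂² = 254.3.
Total = 24.23+233.2+254.3 = 511.7 kN/m.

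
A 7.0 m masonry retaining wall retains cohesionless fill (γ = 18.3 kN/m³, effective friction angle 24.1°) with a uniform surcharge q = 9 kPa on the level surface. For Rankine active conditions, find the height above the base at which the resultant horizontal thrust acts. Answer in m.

2.48 m

K_a = 0.4201.
Triangular part P₁ = ½K_aγH² = 188.4 at H/3 = 2.333 m; rectangular part P₂ = K_a q H = 26.47 at H/2 = 3.500 m.
ȳ = (P₁·2.333 + P₂·3.500)/(P₁+P₂) = 2.477 m.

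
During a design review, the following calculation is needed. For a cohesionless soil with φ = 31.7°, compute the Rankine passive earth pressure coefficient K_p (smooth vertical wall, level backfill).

3.21

K_p = (1 + sin φ)/(1 − sin φ) = tan²(45° + 31.7°/2) = 3.215.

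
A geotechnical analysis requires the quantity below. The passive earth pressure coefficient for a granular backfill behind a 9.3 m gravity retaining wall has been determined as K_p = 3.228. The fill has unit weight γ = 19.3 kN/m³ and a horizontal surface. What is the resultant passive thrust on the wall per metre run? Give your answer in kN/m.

2690 kN/m

P = ½ K_p γ H² = 0.5 × 3.228 × 19.3 × 9.3² = 2694 kN/m.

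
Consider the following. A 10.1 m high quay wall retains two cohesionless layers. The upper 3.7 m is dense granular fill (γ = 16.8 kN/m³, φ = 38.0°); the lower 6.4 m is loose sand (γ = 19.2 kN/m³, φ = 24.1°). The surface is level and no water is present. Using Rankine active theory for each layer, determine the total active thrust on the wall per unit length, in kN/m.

K_a1 = tan²(45°−38.0°/2) = 0.2379; K_a2 = tan²(45°−24.1°/2) = 0.4201.
Layer 1: σ at base = K_a1 γ₁ h₁ = 14.79 kPa; P₁ = ½×14.79×3.7 = 27.36.
Layer 2: σ_v at top = γ₁h₁ = 62.16; σ_h top = K_a2×62.16 = 26.11; σ_h base = K_a2×(62.16+19.2×6.4) = 77.74.
P₂ = ½(26.11+77.74)×6.4 = 332.3. Total P_a = 27.36+332.3 = 359.7 kN/m.

360 kN/m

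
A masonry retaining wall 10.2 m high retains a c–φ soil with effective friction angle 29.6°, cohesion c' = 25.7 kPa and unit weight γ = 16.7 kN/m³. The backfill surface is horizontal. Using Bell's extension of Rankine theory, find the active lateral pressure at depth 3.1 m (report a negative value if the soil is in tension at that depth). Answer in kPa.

K_a = (1 − sin φ)/(1 + sin φ) = 0.3387.
σ_a = K_a γ z − 2c√K_a = 0.3387×16.7×3.1 − 2×25.7×0.5820 = -12.38 kPa.

-12.4 kPa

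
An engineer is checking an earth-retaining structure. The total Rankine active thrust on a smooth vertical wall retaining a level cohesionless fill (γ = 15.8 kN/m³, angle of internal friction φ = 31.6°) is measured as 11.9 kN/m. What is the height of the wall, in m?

K_a = 0.3123. P_a = ½ K_a γ H² ⇒ H = √(2P_a/(K_a γ)).
H = √(2×11.9/(0.3123×15.8)) = 2.196 m.

2.20 m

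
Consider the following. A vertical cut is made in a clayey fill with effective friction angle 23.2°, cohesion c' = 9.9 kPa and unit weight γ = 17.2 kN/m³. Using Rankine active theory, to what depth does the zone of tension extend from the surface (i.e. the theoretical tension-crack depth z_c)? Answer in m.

K_a = tan²(45° − 23.2°/2) = 0.4348; √K_a = 0.6594.
The active pressure is zero where K_a γ z = 2c√K_a, so z_c = 2c/(γ√K_a) = 2×9.9/(17.2×0.6594) = 1.746 m.

1.75 m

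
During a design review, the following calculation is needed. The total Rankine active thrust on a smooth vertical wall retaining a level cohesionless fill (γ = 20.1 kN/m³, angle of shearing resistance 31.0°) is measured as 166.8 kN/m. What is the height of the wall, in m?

K_a = 0.3201. P_a = ½ K_a γ H² ⇒ H = √(2P_a/(K_a γ)).
H = √(2×166.8/(0.3201×20.1)) = 7.201 m.

7.20 m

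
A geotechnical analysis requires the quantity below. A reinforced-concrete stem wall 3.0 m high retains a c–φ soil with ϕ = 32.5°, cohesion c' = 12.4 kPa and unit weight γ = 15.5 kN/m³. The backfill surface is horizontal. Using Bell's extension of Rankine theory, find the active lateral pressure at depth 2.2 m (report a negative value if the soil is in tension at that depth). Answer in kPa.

K_a = (1 − sin φ)/(1 + sin φ) = 0.3010.
σ_a = K_a γ z − 2c√K_a = 0.3010×15.5×2.2 − 2×12.4×0.5486 = -3.342 kPa.

-3.34 kPa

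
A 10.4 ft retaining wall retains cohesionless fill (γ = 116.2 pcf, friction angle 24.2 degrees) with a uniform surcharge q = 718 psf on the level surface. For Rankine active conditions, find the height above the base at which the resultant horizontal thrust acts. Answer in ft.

K_a = 0.4185.
Triangular part P₁ = ½K_aγH² = 2630 at H/3 = 3.467 ft; rectangular part P₂ = K_a q H = 3125 at H/2 = 5.200 ft.
ȳ = (P₁·3.467 + P₂·5.200)/(P₁+P₂) = 4.408 ft.

4.41 ft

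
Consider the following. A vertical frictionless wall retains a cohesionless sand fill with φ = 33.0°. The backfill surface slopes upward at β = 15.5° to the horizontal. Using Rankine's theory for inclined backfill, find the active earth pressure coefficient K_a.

K_a = cos β · (cos β − √(cos²β − cos²φ)) / (cos β + √(cos²β − cos²φ)).
cos β = 0.9636, cos φ = 0.8387, √(cos²β − cos²φ) = 0.4746.
K_a = 0.9636 × (0.9636 − 0.4746)/(0.9636 + 0.4746) = 0.3277.

0.328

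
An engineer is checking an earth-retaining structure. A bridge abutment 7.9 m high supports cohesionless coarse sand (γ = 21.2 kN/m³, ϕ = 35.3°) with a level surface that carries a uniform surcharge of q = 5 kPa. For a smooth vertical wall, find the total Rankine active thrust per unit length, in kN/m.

K_a = tan²(45° − φ/2) = 0.2675.
Soil triangle: ½ K_a γ H² = 0.5×0.2675×21.2×7.9² = 177.0 kN/m.
Surcharge rectangle: K_a q H = 0.2675×5×7.9 = 10.57 kN/m.
Total = 177.0 + 10.57 = 187.6 kN/m.

188 kN/m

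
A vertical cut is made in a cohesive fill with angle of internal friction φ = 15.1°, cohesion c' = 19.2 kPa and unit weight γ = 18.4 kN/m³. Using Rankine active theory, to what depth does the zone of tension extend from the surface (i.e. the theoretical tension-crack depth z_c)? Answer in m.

2.72 m

K_a = tan²(45° − 15.1°/2) = 0.5867; √K_a = 0.7659.
The active pressure is zero where K_a γ z = 2c√K_a, so z_c = 2c/(γ√K_a) = 2×19.2/(18.4×0.7659) = 2.725 m.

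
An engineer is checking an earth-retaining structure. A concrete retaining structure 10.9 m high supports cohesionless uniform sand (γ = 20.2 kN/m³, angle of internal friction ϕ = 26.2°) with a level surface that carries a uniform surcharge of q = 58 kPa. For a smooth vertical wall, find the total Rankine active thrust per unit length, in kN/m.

K_a = tan²(45° − φ/2) = 0.3874.
Soil triangle: ½ K_a γ H² = 0.5×0.3874×20.2×10.9² = 464.9 kN/m.
Surcharge rectangle: K_a q H = 0.3874×58×10.9 = 244.9 kN/m.
Total = 464.9 + 244.9 = 709.9 kN/m.

710 kN/m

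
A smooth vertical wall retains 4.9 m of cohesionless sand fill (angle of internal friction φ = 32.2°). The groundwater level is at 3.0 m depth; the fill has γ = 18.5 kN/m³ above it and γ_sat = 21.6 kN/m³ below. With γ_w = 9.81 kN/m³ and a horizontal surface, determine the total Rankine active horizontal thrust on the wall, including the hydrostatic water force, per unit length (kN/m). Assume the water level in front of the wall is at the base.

81.7 kN/m

K_a = tan²(45° − φ/2) = 0.3047.
γ' = 21.6 − 9.81 = 11.79 kN/m³. Depth below WT = 1.9 m.
σ'_h at WT = K_a γ d_w = 16.91 kPa; at base = 16.91 + K_a γ' × 1.9 = 23.74 kPa.
P₁ (0–3.0 m) = ½×16.91×3.0 = 25.37. P₂ (3.0–4.9 m) = ½(16.91+23.74)×1.9 = 38.62.
P_w = ½ γ_w h₂² = 0.5×9.81×1.9² = 17.71. Total = 25.37+38.62+17.71 = 81.70 kN/m.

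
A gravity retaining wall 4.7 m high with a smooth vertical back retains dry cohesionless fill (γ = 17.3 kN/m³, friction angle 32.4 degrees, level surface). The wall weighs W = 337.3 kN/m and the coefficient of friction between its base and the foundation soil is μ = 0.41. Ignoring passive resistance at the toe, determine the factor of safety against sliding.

K_a = tan²(45° − 32.4°/2) = 0.3022.
P_a = ½K_aγH² = 0.5×0.3022×17.3×4.7² = 57.75 kN/m, acting at H/3 = 1.567 m above the base.
FS_sliding = μW / P_a = 0.41×337.3 / 57.75 = 2.395.

2.39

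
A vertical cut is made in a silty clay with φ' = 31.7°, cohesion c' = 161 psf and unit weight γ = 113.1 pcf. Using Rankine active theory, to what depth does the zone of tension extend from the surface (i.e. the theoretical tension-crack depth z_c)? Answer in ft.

K_a = tan²(45° − 31.7°/2) = 0.3111; √K_a = 0.5577.
The active pressure is zero where K_a γ z = 2c√K_a, so z_c = 2c/(γ√K_a) = 2×161/(113.1×0.5577) = 5.105 ft.

5.10 ft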